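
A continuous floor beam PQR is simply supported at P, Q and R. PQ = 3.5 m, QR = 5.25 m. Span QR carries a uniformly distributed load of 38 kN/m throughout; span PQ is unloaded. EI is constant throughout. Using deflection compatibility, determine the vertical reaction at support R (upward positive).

Insert a hinge at Q; M_Q is the redundant, and each span becomes simply supported.
Rotations at Q on the released spans (each span's end-slope, ×1/EI):
  span QR: UDL 38: wL³/(24EI) = 229.1/EI
  relative rotation θ_0 = (0 + 229.1)/EI = 229.1/EI
A unit hogging moment at Q produces rotation L₁/(3EI) + L₂/(3EI) = 2.917/EI.
Compatibility: M_Q·(L₁+L₂)/(3EI) = θ_0, giving M_Q = 78.55 kN·m (hogging).
Span QR, ΣM about R: R_Q^{QR}·5.25 = 523.7 + 78.55, so R_Q^{QR} = 114.7 kN and R_R = 199.5 − 114.7 = 84.79 kN.

R_R = 84.79 kN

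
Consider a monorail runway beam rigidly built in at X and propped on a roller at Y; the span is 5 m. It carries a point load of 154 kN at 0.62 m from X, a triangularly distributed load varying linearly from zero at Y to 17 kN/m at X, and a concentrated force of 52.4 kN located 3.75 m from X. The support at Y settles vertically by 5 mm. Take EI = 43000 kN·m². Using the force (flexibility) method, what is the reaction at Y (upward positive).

Take the reaction at Y as the redundant and release it; the primary structure is a cantilever fixed at X.
Primary-structure tip deflection at Y by superposition:
  point load 154 at a = 0.62: Pa²(3L − a)/(6EI) = 141.9/EI
  triangular load, peak 17 at the fixed end: w₀L⁴/(30EI) = 354.2/EI
  point load 52.4 at a = 3.75: Pa²(3L − a)/(6EI) = 1382/EI
  δ_0 = 1878/EI
Flexibility coefficient — unit upward force at Y: δ_{YY} = L³/(3EI) = 41.67/EI.
With EI = 43000 kN·m²: δ_0 = 0.043667 m and δ_{YY} = 0.000969 m/kN.
Compatibility — the beam at Y must follow the support down by 0.005 m: δ_0 − R_Y·δ_{YY} = 0.005, so R_Y = (0.043667 − 0.005)/0.000969 = 39.9 kN.

R_Y = 39.9 kN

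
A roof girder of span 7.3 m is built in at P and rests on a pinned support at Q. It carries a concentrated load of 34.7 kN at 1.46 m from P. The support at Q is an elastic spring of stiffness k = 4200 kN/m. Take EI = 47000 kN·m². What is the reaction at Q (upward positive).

Remove the prop at Q; the released (primary) structure is a cantilever built in at P.
Deflection at Q on the released cantilever, summing each load's contribution:
  point load 34.7 at a = 1.46: Pa²(3L − a)/(6EI) = 252/EI
Tip deflection under a unit load at Q: L³/(3EI) = 129.7/EI.
With EI = 47000 kN·m²: δ_0 = 0.005361 m and δ_{QQ} = 0.002759 m/kN.
Compatibility — the spring shortens by R_Q/k under the reaction it provides: δ_0 − R_Q·δ_{QQ} = R_Q/k. With 1/k = 0.000238 m/kN, R_Q = δ_0 / (δ_{QQ} + 1/k) = 0.005361 / (0.002759 + 0.000238) = 1.789 kN.

R_Q = 1.789 kN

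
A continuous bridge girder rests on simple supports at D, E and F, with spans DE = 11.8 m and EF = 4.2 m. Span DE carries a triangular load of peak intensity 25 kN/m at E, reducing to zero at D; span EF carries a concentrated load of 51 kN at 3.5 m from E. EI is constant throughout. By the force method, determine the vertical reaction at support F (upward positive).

Take M_E as the redundant. Released structure: two simple spans DE and EF with a hinge at E.
End slopes at the hinge E, treating each span as simply supported:
  span DE: triangular load, peak 25: w₀L³/(45EI) = 912.8/EI
  span EF: point load 51 at a = 3.5: Pab(L + b)/(6LEI) = 24.3/EI
  relative rotation θ_0 = (912.8 + 24.3)/EI = 937.1/EI
A unit hogging moment at E produces rotation L₁/(3EI) + L₂/(3EI) = 5.333/EI.
Slope continuity at E: θ_0 = M_E·5.333/EI, so M_E = 937.1/5.333 = 175.7 kN·m (hogging).
Span EF, ΣM about F: R_E^{EF}·4.2 = 35.7 + 175.7, so R_E^{EF} = 50.33 kN and R_F = 51 − 50.33 = 0.6656 kN.

R_F = 0.6656 kN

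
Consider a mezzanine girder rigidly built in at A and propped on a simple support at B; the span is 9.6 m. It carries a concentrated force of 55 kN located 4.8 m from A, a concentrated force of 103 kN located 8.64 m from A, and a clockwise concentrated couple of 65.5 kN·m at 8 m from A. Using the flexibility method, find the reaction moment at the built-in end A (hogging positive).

Remove the prop at B; the released (primary) structure is a cantilever built in at A.
Primary-structure tip deflection at B by superposition:
  point load 55 at a = 4.8: Pa²(3L − a)/(6EI) = 5069/EI
  point load 103 at a = 8.64: Pa²(3L − a)/(6EI) = 25835/EI
  clockwise couple 65.5 at a = 8: M₀a(2L − a)/(2EI) = 2934/EI
  δ_0 = 33838/EI
Tip deflection under a unit load at B: L³/(3EI) = 294.9/EI.
The prop prevents deflection at B: R_B = δ_0/δ_{BB} = 33838/294.9 = 114.7 kN.
Moment equilibrium about A: M_A = Σ(load moments about A) − R_B·L = 1219 − 114.7×9.6 = 117.9 kN·m.

M_A = 117.9 kN·m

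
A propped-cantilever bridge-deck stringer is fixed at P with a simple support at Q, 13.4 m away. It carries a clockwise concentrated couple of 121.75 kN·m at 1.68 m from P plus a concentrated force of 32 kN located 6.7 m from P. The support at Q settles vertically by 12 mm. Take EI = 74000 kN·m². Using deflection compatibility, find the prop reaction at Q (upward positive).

R_Q = 12.1 kN

Remove the prop at Q; the released (primary) structure is a cantilever built in at P.
Deflection at Q on the released cantilever, summing each load's contribution:
  clockwise couple 121.75 at a = 1.68: M₀a(2L − a)/(2EI) = 2569/EI
  point load 32 at a = 6.7: Pa²(3L − a)/(6EI) = 8020/EI
  δ_0 = 10589/EI
Tip deflection under a unit load at Q: L³/(3EI) = 802/EI.
With EI = 74000 kN·m²: δ_0 = 0.1431 m and δ_{QQ} = 0.010838 m/kN.
Compatibility — the beam at Q must follow the support down by 0.012 m: δ_0 − R_Q·δ_{QQ} = 0.012, so R_Q = (0.1431 − 0.012)/0.010838 = 12.1 kN.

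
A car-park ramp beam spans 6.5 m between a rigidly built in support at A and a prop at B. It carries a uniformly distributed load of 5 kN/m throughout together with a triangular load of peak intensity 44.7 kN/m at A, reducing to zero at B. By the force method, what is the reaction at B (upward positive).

Take the reaction at B as the redundant and release it; the primary structure is a cantilever fixed at A.
Primary-structure tip deflection at B by superposition:
  UDL 5: wL⁴/(8EI) = 1116/EI
  triangular load, peak 44.7 at the fixed end: w₀L⁴/(30EI) = 2660/EI
  δ_0 = 3775/EI
Tip deflection under a unit load at B: L³/(3EI) = 91.54/EI.
Compatibility at B: δ_0 − R_B·δ_{BB} = 0, so R_B = 3775/91.54 = 41.24 kN.

R_B = 41.24 kN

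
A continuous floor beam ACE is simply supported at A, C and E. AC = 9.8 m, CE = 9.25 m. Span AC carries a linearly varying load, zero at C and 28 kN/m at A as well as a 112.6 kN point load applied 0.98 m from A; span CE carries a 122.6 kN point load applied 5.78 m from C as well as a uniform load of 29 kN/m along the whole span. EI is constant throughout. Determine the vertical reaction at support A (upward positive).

R_A = 157.3 kN

Insert a hinge at C; M_C is the redundant, and each span becomes simply supported.
Discontinuity in slope at C on the released structure — sum the simple-span end rotations:
  span AC: triangular load, peak 28: 7w₀L³/(360EI) = 512.4/EI
  span AC: point load 112.6 at a = 0.98: Pab(L + a)/(6LEI) = 178.4/EI
  span CE: point load 122.6 at a = 5.78: Pab(L + b)/(6LEI) = 563.6/EI
  span CE: UDL 29: wL³/(24EI) = 956.3/EI
  relative rotation θ_0 = (690.9 + 1520)/EI = 2211/EI
A unit hogging moment at C produces rotation L₁/(3EI) + L₂/(3EI) = 6.35/EI.
Slope continuity at C: θ_0 = M_C·6.35/EI, so M_C = 2211/6.35 = 348.2 kN·m (hogging).
Span AC, ΣM about A with M_C applied at C: R_C^{AC}·9.8 = 558.5 + 348.2, so R_C^{AC} = 92.52 kN and R_A = 249.8 − 92.52 = 157.3 kN.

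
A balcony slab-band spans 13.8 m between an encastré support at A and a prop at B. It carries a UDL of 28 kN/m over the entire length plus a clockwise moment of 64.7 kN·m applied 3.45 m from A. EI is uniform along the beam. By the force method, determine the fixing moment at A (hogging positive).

M_A = 688.8 kN·m

Choose R_B as the redundant. The primary structure is the cantilever fixed at A.
Primary-structure tip deflection at B by superposition:
  UDL 28: wL⁴/(8EI) = 126936/EI
  clockwise couple 64.7 at a = 3.45: M₀a(2L − a)/(2EI) = 2695/EI
  δ_0 = 129631/EI
Tip deflection under a unit load at B: L³/(3EI) = 876/EI.
Compatibility at B: δ_0 − R_B·δ_{BB} = 0, so R_B = 129631/876 = 148 kN.
Moment equilibrium about A: M_A = Σ(load moments about A) − R_B·L = 2731 − 148×13.8 = 688.8 kN·m.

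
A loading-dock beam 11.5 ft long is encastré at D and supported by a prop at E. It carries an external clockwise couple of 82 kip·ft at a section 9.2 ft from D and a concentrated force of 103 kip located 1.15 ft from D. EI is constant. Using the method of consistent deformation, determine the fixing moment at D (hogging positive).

M_D = 65.19 kip·ft

Release the roller at E. Primary structure: cantilever fixed at D.
Primary-structure tip deflection at E by superposition:
  clockwise couple 82 at a = 9.2: M₀a(2L − a)/(2EI) = 5205/EI
  point load 103 at a = 1.15: Pa²(3L − a)/(6EI) = 757.1/EI
  δ_0 = 5963/EI
Tip deflection under a unit load at E: L³/(3EI) = 507/EI.
The prop prevents deflection at E: R_E = δ_0/δ_{EE} = 5963/507 = 11.76 kip.
Moment equilibrium about D: M_D = Σ(load moments about D) − R_E·L = 200.4 − 11.76×11.5 = 65.19 kip·ft.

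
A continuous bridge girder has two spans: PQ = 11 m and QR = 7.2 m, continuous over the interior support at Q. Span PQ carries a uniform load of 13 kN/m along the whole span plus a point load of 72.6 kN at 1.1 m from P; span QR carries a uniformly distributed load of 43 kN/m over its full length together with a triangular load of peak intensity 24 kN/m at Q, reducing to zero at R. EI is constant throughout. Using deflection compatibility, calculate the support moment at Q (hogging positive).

M_Q = 285.8 kN·m

Take M_Q as the redundant. Released structure: two simple spans PQ and QR with a hinge at Q.
Discontinuity in slope at Q on the released structure — sum the simple-span end rotations:
  span PQ: UDL 13: wL³/(24EI) = 721/EI
  span PQ: point load 72.6 at a = 1.1: Pab(L + a)/(6LEI) = 144.9/EI
  span QR: UDL 43: wL³/(24EI) = 668.7/EI
  span QR: triangular load, peak 24: w₀L³/(45EI) = 199.1/EI
  relative rotation θ_0 = (865.9 + 867.8)/EI = 1734/EI
A unit hogging moment at Q produces rotation L₁/(3EI) + L₂/(3EI) = 6.067/EI.
Compatibility: M_Q·(L₁+L₂)/(3EI) = θ_0, giving M_Q = 285.8 kN·m (hogging).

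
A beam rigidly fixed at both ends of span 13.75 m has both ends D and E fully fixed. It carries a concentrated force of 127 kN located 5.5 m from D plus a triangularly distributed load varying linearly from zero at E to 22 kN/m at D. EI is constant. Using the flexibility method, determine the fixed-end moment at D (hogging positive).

M_D = 459.4 kN·m

Release both end moments; the primary structure is a simply-supported span DE with redundants M_D and M_E.
End rotations of the released simple span under the applied load (×1/EI):
  at D: point load 127 at a = 5.5: Pab(L + b)/(6LEI) = 1537/EI
  at E: point load 127 at a = 5.5: Pab(L + a)/(6LEI) = 1345/EI
  at D: triangular load, peak 22: w₀L³/(45EI) = 1271/EI
  at E: triangular load, peak 22: 7w₀L³/(360EI) = 1112/EI
  θ_D0 = 2808/EI,  θ_E0 = 2457/EI
Flexibility coefficients: a unit moment at one end gives L/(3EI) there and L/(6EI) at the far end, so f₁₁ = f₂₂ = 4.583/EI and f₁₂ = f₂₁ = 2.292/EI.
Compatibility — zero rotation at each built-in end:
  4.583 M_D + 2.292 M_E = 2808
  2.292 M_D + 4.583 M_E = 2457
Solving the pair gives M_D = 459.4 kN·m and M_E = 306.3 kN·m (hogging).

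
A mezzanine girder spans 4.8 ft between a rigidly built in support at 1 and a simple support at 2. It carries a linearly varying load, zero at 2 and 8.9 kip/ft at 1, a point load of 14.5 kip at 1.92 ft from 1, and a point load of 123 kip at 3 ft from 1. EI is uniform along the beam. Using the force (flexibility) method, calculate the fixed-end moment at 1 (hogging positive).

Release the roller at 2. Primary structure: cantilever fixed at 1.
Free-end deflection of the primary structure under the applied loading (downward +):
  triangular load, peak 8.9 at the fixed end: w₀L⁴/(30EI) = 157.5/EI
  point load 14.5 at a = 1.92: Pa²(3L − a)/(6EI) = 111.2/EI
  point load 123 at a = 3: Pa²(3L − a)/(6EI) = 2103/EI
  δ_0 = 2372/EI
Flexibility coefficient — unit upward force at 2: δ_{22} = L³/(3EI) = 36.86/EI.
The prop prevents deflection at 2: R_2 = δ_0/δ_{22} = 2372/36.86 = 64.34 kip.
Moment equilibrium about 1: M_1 = Σ(load moments about 1) − R_2·L = 431 − 64.34×4.8 = 122.2 kip·ft.

M_1 = 122.2 kip·ft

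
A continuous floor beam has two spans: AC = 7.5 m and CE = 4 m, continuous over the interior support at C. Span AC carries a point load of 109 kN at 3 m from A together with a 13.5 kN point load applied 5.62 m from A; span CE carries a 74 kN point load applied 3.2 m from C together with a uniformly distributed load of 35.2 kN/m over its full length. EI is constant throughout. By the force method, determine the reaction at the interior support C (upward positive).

R_C = 190.6 kN

Release continuity at C by inserting a hinge; the redundant is the internal moment M_C. The primary structure is two simply-supported spans AC and CE.
Discontinuity in slope at C on the released structure — sum the simple-span end rotations:
  span AC: point load 109 at a = 3: Pab(L + a)/(6LEI) = 343.4/EI
  span AC: point load 13.5 at a = 5.62: Pab(L + a)/(6LEI) = 41.59/EI
  span CE: point load 74 at a = 3.2: Pab(L + b)/(6LEI) = 37.89/EI
  span CE: UDL 35.2: wL³/(24EI) = 93.87/EI
  relative rotation θ_0 = (384.9 + 131.8)/EI = 516.7/EI
A unit hogging moment at C produces rotation L₁/(3EI) + L₂/(3EI) = 3.833/EI.
Compatibility: M_C·(L₁+L₂)/(3EI) = θ_0, giving M_C = 134.8 kN·m (hogging).
Span AC, ΣM about A with M_C applied at C: R_C^{AC}·7.5 = 402.9 + 134.8, so R_C^{AC} = 71.69 kN and R_A = 122.5 − 71.69 = 50.81 kN.
Span CE, ΣM about E: R_C^{CE}·4 = 340.8 + 134.8, so R_C^{CE} = 118.9 kN and R_E = 214.8 − 118.9 = 95.9 kN.
R_C = 71.69 + 118.9 = 190.6 kN.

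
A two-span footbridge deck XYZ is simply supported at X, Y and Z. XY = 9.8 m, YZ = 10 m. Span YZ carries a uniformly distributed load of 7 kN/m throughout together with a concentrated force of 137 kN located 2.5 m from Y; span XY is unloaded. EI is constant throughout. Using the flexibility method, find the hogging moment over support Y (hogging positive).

Insert a hinge at Y; M_Y is the redundant, and each span becomes simply supported.
Discontinuity in slope at Y on the released structure — sum the simple-span end rotations:
  span YZ: UDL 7: wL³/(24EI) = 291.7/EI
  span YZ: point load 137 at a = 2.5: Pab(L + b)/(6LEI) = 749.2/EI
  relative rotation θ_0 = (0 + 1041)/EI = 1041/EI
A unit hogging moment at Y produces rotation L₁/(3EI) + L₂/(3EI) = 6.6/EI.
Compatibility: M_Y·(L₁+L₂)/(3EI) = θ_0, giving M_Y = 157.7 kN·m (hogging).

M_Y = 157.7 kN·m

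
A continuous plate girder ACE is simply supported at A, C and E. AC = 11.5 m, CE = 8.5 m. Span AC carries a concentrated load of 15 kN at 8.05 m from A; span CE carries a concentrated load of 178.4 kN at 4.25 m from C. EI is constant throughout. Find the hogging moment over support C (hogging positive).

Take M_C as the redundant. Released structure: two simple spans AC and CE with a hinge at C.
End slopes at the hinge C, treating each span as simply supported:
  span AC: point load 15 at a = 8.05: Pab(L + a)/(6LEI) = 118/EI
  span CE: point load 178.4 at a = 4.25: Pab(L + b)/(6LEI) = 805.6/EI
  relative rotation θ_0 = (118 + 805.6)/EI = 923.6/EI
A unit hogging moment at C produces rotation L₁/(3EI) + L₂/(3EI) = 6.667/EI.
Slope continuity at C: θ_0 = M_C·6.667/EI, so M_C = 923.6/6.667 = 138.5 kN·m (hogging).

M_C = 138.5 kN·m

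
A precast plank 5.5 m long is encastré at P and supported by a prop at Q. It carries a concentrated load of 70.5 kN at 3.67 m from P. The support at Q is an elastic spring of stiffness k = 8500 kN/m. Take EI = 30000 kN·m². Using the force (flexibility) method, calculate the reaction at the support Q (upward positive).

R_Q = 34.42 kN

Remove the prop at Q; the released (primary) structure is a cantilever built in at P.
Downward deflection at the released point Q due to the loads:
  point load 70.5 at a = 3.67: Pa²(3L − a)/(6EI) = 2030/EI
Flexibility coefficient — unit upward force at Q: δ_{QQ} = L³/(3EI) = 55.46/EI.
With EI = 30000 kN·m²: δ_0 = 0.067682 m and δ_{QQ} = 0.001849 m/kN.
Compatibility — the spring shortens by R_Q/k under the reaction it provides: δ_0 − R_Q·δ_{QQ} = R_Q/k. With 1/k = 0.000118 m/kN, R_Q = δ_0 / (δ_{QQ} + 1/k) = 0.067682 / (0.001849 + 0.000118) = 34.42 kN.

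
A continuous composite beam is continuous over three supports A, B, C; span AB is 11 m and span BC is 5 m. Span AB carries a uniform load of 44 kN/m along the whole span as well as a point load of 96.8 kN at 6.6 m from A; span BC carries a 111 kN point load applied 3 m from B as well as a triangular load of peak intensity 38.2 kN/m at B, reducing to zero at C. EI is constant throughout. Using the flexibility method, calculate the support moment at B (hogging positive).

M_B = 647.1 kN·m

Take M_B as the redundant. Released structure: two simple spans AB and BC with a hinge at B.
Discontinuity in slope at B on the released structure — sum the simple-span end rotations:
  span AB: UDL 44: wL³/(24EI) = 2440/EI
  span AB: point load 96.8 at a = 6.6: Pab(L + a)/(6LEI) = 749.6/EI
  span BC: point load 111 at a = 3: Pab(L + b)/(6LEI) = 155.4/EI
  span BC: triangular load, peak 38.2: w₀L³/(45EI) = 106.1/EI
  relative rotation θ_0 = (3190 + 261.5)/EI = 3451/EI
A unit hogging moment at B produces rotation L₁/(3EI) + L₂/(3EI) = 5.333/EI.
Compatibility: M_B·(L₁+L₂)/(3EI) = θ_0, giving M_B = 647.1 kN·m (hogging).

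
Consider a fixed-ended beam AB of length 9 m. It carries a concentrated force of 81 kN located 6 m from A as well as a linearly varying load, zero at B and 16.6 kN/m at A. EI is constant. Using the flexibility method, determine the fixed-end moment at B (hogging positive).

Take the two fixed-end moments M_A, M_B as redundants; the released structure is the simple span AB.
On the primary (simply-supported) span, the end slopes from the loading are:
  at A: point load 81 at a = 6: Pab(L + b)/(6LEI) = 324/EI
  at B: point load 81 at a = 6: Pab(L + a)/(6LEI) = 405/EI
  at A: triangular load, peak 16.6: w₀L³/(45EI) = 268.9/EI
  at B: triangular load, peak 16.6: 7w₀L³/(360EI) = 235.3/EI
  θ_A0 = 592.9/EI,  θ_B0 = 640.3/EI
Flexibility coefficients: a unit moment at one end gives L/(3EI) there and L/(6EI) at the far end, so f₁₁ = f₂₂ = 3/EI and f₁₂ = f₂₁ = 1.5/EI.
Compatibility — zero rotation at each built-in end:
  3 M_A + 1.5 M_B = 592.9
  1.5 M_A + 3 M_B = 640.3
Solving the pair gives M_A = 121.2 kN·m and M_B = 152.8 kN·m (hogging).

M_B = 152.8 kN·m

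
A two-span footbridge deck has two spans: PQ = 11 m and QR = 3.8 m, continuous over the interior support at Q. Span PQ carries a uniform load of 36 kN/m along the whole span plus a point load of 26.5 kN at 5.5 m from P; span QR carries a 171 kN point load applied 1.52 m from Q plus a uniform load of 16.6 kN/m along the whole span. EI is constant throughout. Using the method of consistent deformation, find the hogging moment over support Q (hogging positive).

Insert a hinge at Q; M_Q is the redundant, and each span becomes simply supported.
End slopes at the hinge Q, treating each span as simply supported:
  span PQ: UDL 36: wL³/(24EI) = 1996/EI
  span PQ: point load 26.5 at a = 5.5: Pab(L + a)/(6LEI) = 200.4/EI
  span QR: point load 171 at a = 1.52: Pab(L + b)/(6LEI) = 158/EI
  span QR: UDL 16.6: wL³/(24EI) = 37.95/EI
  relative rotation θ_0 = (2197 + 196)/EI = 2393/EI
A unit hogging moment at Q produces rotation L₁/(3EI) + L₂/(3EI) = 4.933/EI.
Slope continuity at Q: θ_0 = M_Q·4.933/EI, so M_Q = 2393/4.933 = 485 kN·m (hogging).

M_Q = 485 kN·m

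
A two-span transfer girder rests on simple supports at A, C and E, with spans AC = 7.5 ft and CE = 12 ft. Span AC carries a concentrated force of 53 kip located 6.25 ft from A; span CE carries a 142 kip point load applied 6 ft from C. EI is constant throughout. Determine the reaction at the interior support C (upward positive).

Take M_C as the redundant. Released structure: two simple spans AC and CE with a hinge at C.
End slopes at the hinge C, treating each span as simply supported:
  span AC: point load 53 at a = 6.25: Pab(L + a)/(6LEI) = 126.5/EI
  span CE: point load 142 at a = 6: Pab(L + b)/(6LEI) = 1278/EI
  relative rotation θ_0 = (126.5 + 1278)/EI = 1405/EI
A unit hogging moment at C produces rotation L₁/(3EI) + L₂/(3EI) = 6.5/EI.
Compatibility: M_C·(L₁+L₂)/(3EI) = θ_0, giving M_C = 216.1 kip·ft (hogging).
Span AC, ΣM about A with M_C applied at C: R_C^{AC}·7.5 = 331.2 + 216.1, so R_C^{AC} = 72.98 kip and R_A = 53 − 72.98 = -19.98 kip.
Span CE, ΣM about E: R_C^{CE}·12 = 852 + 216.1, so R_C^{CE} = 89.01 kip and R_E = 142 − 89.01 = 52.99 kip.
R_C = 72.98 + 89.01 = 162 kip.

R_C = 162 kip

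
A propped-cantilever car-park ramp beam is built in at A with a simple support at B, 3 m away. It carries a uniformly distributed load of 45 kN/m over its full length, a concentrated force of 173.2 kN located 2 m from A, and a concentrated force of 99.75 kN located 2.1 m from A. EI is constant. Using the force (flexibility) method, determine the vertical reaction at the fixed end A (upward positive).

Release the roller at B. Primary structure: cantilever fixed at A.
Downward deflection at the released point B due to the loads:
  UDL 45: wL⁴/(8EI) = 455.6/EI
  point load 173.2 at a = 2: Pa²(3L − a)/(6EI) = 808.3/EI
  point load 99.75 at a = 2.1: Pa²(3L − a)/(6EI) = 505.9/EI
  δ_0 = 1770/EI
Flexibility coefficient — unit upward force at B: δ_{BB} = L³/(3EI) = 9/EI.
The prop prevents deflection at B: R_B = δ_0/δ_{BB} = 1770/9 = 196.6 kN.
Vertical equilibrium: R_A = ΣP − R_B = 407.9 − 196.6 = 211.3 kN.

R_A = 211.3 kN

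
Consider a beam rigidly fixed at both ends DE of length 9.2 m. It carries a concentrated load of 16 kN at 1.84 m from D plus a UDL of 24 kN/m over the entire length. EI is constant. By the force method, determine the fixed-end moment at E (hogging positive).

M_E = 174 kN·m

Release both end moments; the primary structure is a simply-supported span DE with redundants M_D and M_E.
End rotations of the released simple span under the applied load (×1/EI):
  at D: point load 16 at a = 1.84: Pab(L + b)/(6LEI) = 65/EI
  at E: point load 16 at a = 1.84: Pab(L + a)/(6LEI) = 43.34/EI
  at D: UDL 24: wL³/(24EI) = 778.7/EI
  at E: UDL 24: wL³/(24EI) = 778.7/EI
  θ_D0 = 843.7/EI,  θ_E0 = 822/EI
Flexibility coefficients: a unit moment at one end gives L/(3EI) there and L/(6EI) at the far end, so f₁₁ = f₂₂ = 3.067/EI and f₁₂ = f₂₁ = 1.533/EI.
Compatibility — zero rotation at each built-in end:
  3.067 M_D + 1.533 M_E = 843.7
  1.533 M_D + 3.067 M_E = 822
Solving the pair gives M_D = 188.1 kN·m and M_E = 174 kN·m (hogging).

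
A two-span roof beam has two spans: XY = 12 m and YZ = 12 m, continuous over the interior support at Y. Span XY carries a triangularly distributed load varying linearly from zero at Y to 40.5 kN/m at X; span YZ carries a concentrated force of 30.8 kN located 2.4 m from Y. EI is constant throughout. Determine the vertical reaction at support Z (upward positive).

R_Z = -10.23 kN

Insert a hinge at Y; M_Y is the redundant, and each span becomes simply supported.
End slopes at the hinge Y, treating each span as simply supported:
  span XY: triangular load, peak 40.5: 7w₀L³/(360EI) = 1361/EI
  span YZ: point load 30.8 at a = 2.4: Pab(L + b)/(6LEI) = 212.9/EI
  relative rotation θ_0 = (1361 + 212.9)/EI = 1574/EI
A unit hogging moment at Y produces rotation L₁/(3EI) + L₂/(3EI) = 8/EI.
Compatibility: M_Y·(L₁+L₂)/(3EI) = θ_0, giving M_Y = 196.7 kN·m (hogging).
Span YZ, ΣM about Z: R_Y^{YZ}·12 = 295.7 + 196.7, so R_Y^{YZ} = 41.03 kN and R_Z = 30.8 − 41.03 = -10.23 kN.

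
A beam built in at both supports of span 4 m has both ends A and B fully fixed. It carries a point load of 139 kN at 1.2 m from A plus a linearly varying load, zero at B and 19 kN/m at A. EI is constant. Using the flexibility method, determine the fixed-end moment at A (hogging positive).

Release both end moments; the primary structure is a simply-supported span AB with redundants M_A and M_B.
Simple-span end rotations at A and B under the given loads:
  at A: point load 139 at a = 1.2: Pab(L + b)/(6LEI) = 132.3/EI
  at B: point load 139 at a = 1.2: Pab(L + a)/(6LEI) = 101.2/EI
  at A: triangular load, peak 19: w₀L³/(45EI) = 27.02/EI
  at B: triangular load, peak 19: 7w₀L³/(360EI) = 23.64/EI
  θ_A0 = 159.4/EI,  θ_B0 = 124.8/EI
Flexibility coefficients: a unit moment at one end gives L/(3EI) there and L/(6EI) at the far end, so f₁₁ = f₂₂ = 1.333/EI and f₁₂ = f₂₁ = 0.6667/EI.
Compatibility — zero rotation at each built-in end:
  1.333 M_A + 0.6667 M_B = 159.4
  0.6667 M_A + 1.333 M_B = 124.8
Solving the pair gives M_A = 96.93 kN·m and M_B = 45.16 kN·m (hogging).

M_A = 96.93 kN·m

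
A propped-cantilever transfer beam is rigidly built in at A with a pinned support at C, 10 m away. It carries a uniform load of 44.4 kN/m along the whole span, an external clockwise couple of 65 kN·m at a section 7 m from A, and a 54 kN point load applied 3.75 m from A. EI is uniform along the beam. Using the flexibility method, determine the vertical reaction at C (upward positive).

R_C = 185.3 kN

Remove the prop at C; the released (primary) structure is a cantilever built in at A.
Deflection at C on the released cantilever, summing each load's contribution:
  UDL 44.4: wL⁴/(8EI) = 55500/EI
  clockwise couple 65 at a = 7: M₀a(2L − a)/(2EI) = 2958/EI
  point load 54 at a = 3.75: Pa²(3L − a)/(6EI) = 3322/EI
  δ_0 = 61780/EI
Flexibility coefficient — unit upward force at C: δ_{CC} = L³/(3EI) = 333.3/EI.
The prop prevents deflection at C: R_C = δ_0/δ_{CC} = 61780/333.3 = 185.3 kN.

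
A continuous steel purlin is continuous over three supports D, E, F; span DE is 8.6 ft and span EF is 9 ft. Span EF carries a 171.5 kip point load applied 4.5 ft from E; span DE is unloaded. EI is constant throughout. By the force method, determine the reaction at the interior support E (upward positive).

Insert a hinge at E; M_E is the redundant, and each span becomes simply supported.
Discontinuity in slope at E on the released structure — sum the simple-span end rotations:
  span EF: point load 171.5 at a = 4.5: Pab(L + b)/(6LEI) = 868.2/EI
  relative rotation θ_0 = (0 + 868.2)/EI = 868.2/EI
A unit hogging moment at E produces rotation L₁/(3EI) + L₂/(3EI) = 5.867/EI.
Compatibility: M_E·(L₁+L₂)/(3EI) = θ_0, giving M_E = 148 kip·ft (hogging).
Span DE, ΣM about D with M_E applied at E: R_E^{DE}·8.6 = 0 + 148, so R_E^{DE} = 17.21 kip and R_D = 0 − 17.21 = -17.21 kip.
Span EF, ΣM about F: R_E^{EF}·9 = 771.8 + 148, so R_E^{EF} = 102.2 kip and R_F = 171.5 − 102.2 = 69.31 kip.
R_E = 17.21 + 102.2 = 119.4 kip.

R_E = 119.4 kip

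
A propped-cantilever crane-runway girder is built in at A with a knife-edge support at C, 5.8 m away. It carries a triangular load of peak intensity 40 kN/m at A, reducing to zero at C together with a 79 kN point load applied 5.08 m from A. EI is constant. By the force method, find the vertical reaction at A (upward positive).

R_A = 107.4 kN

Choose R_C as the redundant. The primary structure is the cantilever fixed at A.
Deflection at C on the released cantilever, summing each load's contribution:
  triangular load, peak 40 at the fixed end: w₀L⁴/(30EI) = 1509/EI
  point load 79 at a = 5.08: Pa²(3L − a)/(6EI) = 4186/EI
  δ_0 = 5695/EI
Flexibility coefficient — unit upward force at C: δ_{CC} = L³/(3EI) = 65.04/EI.
The prop prevents deflection at C: R_C = δ_0/δ_{CC} = 5695/65.04 = 87.57 kN.
Vertical equilibrium: R_A = ΣP − R_C = 195 − 87.57 = 107.4 kN.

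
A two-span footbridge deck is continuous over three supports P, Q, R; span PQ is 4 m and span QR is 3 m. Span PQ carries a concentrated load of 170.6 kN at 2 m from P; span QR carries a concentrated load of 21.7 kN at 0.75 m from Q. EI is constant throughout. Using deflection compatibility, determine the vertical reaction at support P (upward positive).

R_P = 65.88 kN

Release continuity at Q by inserting a hinge; the redundant is the internal moment M_Q. The primary structure is two simply-supported spans PQ and QR.
End slopes at the hinge Q, treating each span as simply supported:
  span PQ: point load 170.6 at a = 2: Pab(L + a)/(6LEI) = 170.6/EI
  span QR: point load 21.7 at a = 0.75: Pab(L + b)/(6LEI) = 10.68/EI
  relative rotation θ_0 = (170.6 + 10.68)/EI = 181.3/EI
A unit hogging moment at Q produces rotation L₁/(3EI) + L₂/(3EI) = 2.333/EI.
Slope continuity at Q: θ_0 = M_Q·2.333/EI, so M_Q = 181.3/2.333 = 77.69 kN·m (hogging).
Span PQ, ΣM about P with M_Q applied at Q: R_Q^{PQ}·4 = 341.2 + 77.69, so R_Q^{PQ} = 104.7 kN and R_P = 170.6 − 104.7 = 65.88 kN.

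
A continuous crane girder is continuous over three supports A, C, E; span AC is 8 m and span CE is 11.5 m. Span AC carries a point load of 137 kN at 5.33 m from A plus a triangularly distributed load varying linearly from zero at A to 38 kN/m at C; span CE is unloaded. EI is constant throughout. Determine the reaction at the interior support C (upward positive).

Insert a hinge at C; M_C is the redundant, and each span becomes simply supported.
End slopes at the hinge C, treating each span as simply supported:
  span AC: point load 137 at a = 5.33: Pab(L + a)/(6LEI) = 541.4/EI
  span AC: triangular load, peak 38: w₀L³/(45EI) = 432.4/EI
  relative rotation θ_0 = (973.8 + 0)/EI = 973.8/EI
A unit hogging moment at C produces rotation L₁/(3EI) + L₂/(3EI) = 6.5/EI.
Slope continuity at C: θ_0 = M_C·6.5/EI, so M_C = 973.8/6.5 = 149.8 kN·m (hogging).
Span AC, ΣM about A with M_C applied at C: R_C^{AC}·8 = 1541 + 149.8, so R_C^{AC} = 211.3 kN and R_A = 289 − 211.3 = 77.66 kN.
Span CE, ΣM about E: R_C^{CE}·11.5 = 0 + 149.8, so R_C^{CE} = 13.03 kN and R_E = 0 − 13.03 = -13.03 kN.
R_C = 211.3 + 13.03 = 224.4 kN.

R_C = 224.4 kN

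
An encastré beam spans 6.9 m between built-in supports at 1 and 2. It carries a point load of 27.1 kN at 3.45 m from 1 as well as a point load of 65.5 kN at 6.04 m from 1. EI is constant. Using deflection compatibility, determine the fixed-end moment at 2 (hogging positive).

M_2 = 66.54 kN·m

Take the two fixed-end moments M_1, M_2 as redundants; the released structure is the simple span 12.
Simple-span end rotations at 1 and 2 under the given loads:
  at 1: point load 27.1 at a = 3.45: Pab(L + b)/(6LEI) = 80.64/EI
  at 2: point load 27.1 at a = 3.45: Pab(L + a)/(6LEI) = 80.64/EI
  at 1: point load 65.5 at a = 6.04: Pab(L + b)/(6LEI) = 63.77/EI
  at 2: point load 65.5 at a = 6.04: Pab(L + a)/(6LEI) = 106.3/EI
  θ_10 = 144.4/EI,  θ_20 = 187/EI
Flexibility coefficients: a unit moment at one end gives L/(3EI) there and L/(6EI) at the far end, so f₁₁ = f₂₂ = 2.3/EI and f₁₂ = f₂₁ = 1.15/EI.
Compatibility — zero rotation at each built-in end:
  2.3 M_1 + 1.15 M_2 = 144.4
  1.15 M_1 + 2.3 M_2 = 187
Solving the pair gives M_1 = 29.52 kN·m and M_2 = 66.54 kN·m (hogging).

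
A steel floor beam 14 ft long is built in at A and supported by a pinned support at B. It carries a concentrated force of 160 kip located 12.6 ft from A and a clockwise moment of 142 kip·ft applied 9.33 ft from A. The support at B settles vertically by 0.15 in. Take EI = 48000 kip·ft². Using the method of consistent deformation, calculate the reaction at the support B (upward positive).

R_B = 148.9 kip

Take the reaction at B as the redundant and release it; the primary structure is a cantilever fixed at A.
Downward deflection at the released point B due to the loads:
  point load 160 at a = 12.6: Pa²(3L − a)/(6EI) = 124468/EI
  clockwise couple 142 at a = 9.33: M₀a(2L − a)/(2EI) = 12368/EI
  δ_0 = 136835/EI
Tip deflection under a unit load at B: L³/(3EI) = 914.7/EI.
With EI = 48000 kip·ft²: δ_0 = 2.8507 ft and δ_{BB} = 0.019056 ft/kip.
Compatibility — the beam at B must follow the support down by 0.0125 ft: δ_0 − R_B·δ_{BB} = 0.0125, so R_B = (2.8507 − 0.0125)/0.019056 = 148.9 kip.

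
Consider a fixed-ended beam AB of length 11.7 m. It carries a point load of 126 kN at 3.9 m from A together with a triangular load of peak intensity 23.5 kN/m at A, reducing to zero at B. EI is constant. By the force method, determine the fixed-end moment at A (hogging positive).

Release both end moments; the primary structure is a simply-supported span AB with redundants M_A and M_B.
Simple-span end rotations at A and B under the given loads:
  at A: point load 126 at a = 3.9: Pab(L + b)/(6LEI) = 1065/EI
  at B: point load 126 at a = 3.9: Pab(L + a)/(6LEI) = 851.8/EI
  at A: triangular load, peak 23.5: w₀L³/(45EI) = 836.4/EI
  at B: triangular load, peak 23.5: 7w₀L³/(360EI) = 731.8/EI
  θ_A0 = 1901/EI,  θ_B0 = 1584/EI
Flexibility coefficients: a unit moment at one end gives L/(3EI) there and L/(6EI) at the far end, so f₁₁ = f₂₂ = 3.9/EI and f₁₂ = f₂₁ = 1.95/EI.
Compatibility — zero rotation at each built-in end:
  3.9 M_A + 1.95 M_B = 1901
  1.95 M_A + 3.9 M_B = 1584
Solving the pair gives M_A = 379.2 kN·m and M_B = 216.4 kN·m (hogging).

M_A = 379.2 kN·m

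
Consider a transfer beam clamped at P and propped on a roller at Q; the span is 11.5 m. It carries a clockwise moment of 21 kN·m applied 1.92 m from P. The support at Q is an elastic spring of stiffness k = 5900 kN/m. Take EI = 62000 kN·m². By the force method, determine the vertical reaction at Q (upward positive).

Take the reaction at Q as the redundant and release it; the primary structure is a cantilever fixed at P.
Deflection at Q on the released cantilever, summing each load's contribution:
  clockwise couple 21 at a = 1.92: M₀a(2L − a)/(2EI) = 425/EI
Flexibility coefficient — unit upward force at Q: δ_{QQ} = L³/(3EI) = 507/EI.
With EI = 62000 kN·m²: δ_0 = 0.006854 m and δ_{QQ} = 0.008177 m/kN.
Compatibility — the spring shortens by R_Q/k under the reaction it provides: δ_0 − R_Q·δ_{QQ} = R_Q/k. With 1/k = 0.000169 m/kN, R_Q = δ_0 / (δ_{QQ} + 1/k) = 0.006854 / (0.008177 + 0.000169) = 0.8213 kN.

R_Q = 0.8213 kN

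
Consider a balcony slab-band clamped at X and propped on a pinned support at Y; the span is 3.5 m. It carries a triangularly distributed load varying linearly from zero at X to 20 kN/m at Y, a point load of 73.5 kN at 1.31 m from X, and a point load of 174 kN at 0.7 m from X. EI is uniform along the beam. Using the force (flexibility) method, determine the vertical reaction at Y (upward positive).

Take the reaction at Y as the redundant and release it; the primary structure is a cantilever fixed at X.
Primary-structure tip deflection at Y by superposition:
  triangular load, peak 20 at the free end: 11w₀L⁴/(120EI) = 275.1/EI
  point load 73.5 at a = 1.31: Pa²(3L − a)/(6EI) = 193.2/EI
  point load 174 at a = 0.7: Pa²(3L − a)/(6EI) = 139.3/EI
  δ_0 = 607.6/EI
Flexibility coefficient — unit upward force at Y: δ_{YY} = L³/(3EI) = 14.29/EI.
Compatibility at Y: δ_0 − R_Y·δ_{YY} = 0, so R_Y = 607.6/14.29 = 42.51 kN.

R_Y = 42.51 kN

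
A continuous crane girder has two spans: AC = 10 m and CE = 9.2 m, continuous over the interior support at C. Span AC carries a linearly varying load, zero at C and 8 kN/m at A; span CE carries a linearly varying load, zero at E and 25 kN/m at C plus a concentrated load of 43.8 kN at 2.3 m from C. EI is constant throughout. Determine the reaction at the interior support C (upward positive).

Insert a hinge at C; M_C is the redundant, and each span becomes simply supported.
End slopes at the hinge C, treating each span as simply supported:
  span AC: triangular load, peak 8: 7w₀L³/(360EI) = 155.6/EI
  span CE: triangular load, peak 25: w₀L³/(45EI) = 432.6/EI
  span CE: point load 43.8 at a = 2.3: Pab(L + b)/(6LEI) = 202.7/EI
  relative rotation θ_0 = (155.6 + 635.3)/EI = 790.9/EI
A unit hogging moment at C produces rotation L₁/(3EI) + L₂/(3EI) = 6.4/EI.
Compatibility: M_C·(L₁+L₂)/(3EI) = θ_0, giving M_C = 123.6 kN·m (hogging).
Span AC, ΣM about A with M_C applied at C: R_C^{AC}·10 = 133.3 + 123.6, so R_C^{AC} = 25.69 kN and R_A = 40 − 25.69 = 14.31 kN.
Span CE, ΣM about E: R_C^{CE}·9.2 = 1008 + 123.6, so R_C^{CE} = 122.9 kN and R_E = 158.8 − 122.9 = 35.85 kN.
R_C = 25.69 + 122.9 = 148.6 kN.

R_C = 148.6 kN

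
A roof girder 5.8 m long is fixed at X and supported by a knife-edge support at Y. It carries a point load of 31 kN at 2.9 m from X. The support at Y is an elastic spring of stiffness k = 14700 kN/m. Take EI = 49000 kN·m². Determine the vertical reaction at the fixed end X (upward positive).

R_X = 21.78 kN

Choose R_Y as the redundant. The primary structure is the cantilever fixed at X.
Free-end deflection of the primary structure under the applied loading (downward +):
  point load 31 at a = 2.9: Pa²(3L − a)/(6EI) = 630/EI
Flexibility coefficient — unit upward force at Y: δ_{YY} = L³/(3EI) = 65.04/EI.
With EI = 49000 kN·m²: δ_0 = 0.012858 m and δ_{YY} = 0.001327 m/kN.
Compatibility — the spring shortens by R_Y/k under the reaction it provides: δ_0 − R_Y·δ_{YY} = R_Y/k. With 1/k = 0.000068 m/kN, R_Y = δ_0 / (δ_{YY} + 1/k) = 0.012858 / (0.001327 + 0.000068) = 9.215 kN.
Vertical equilibrium: R_X = ΣP − R_Y = 31 − 9.215 = 21.78 kN.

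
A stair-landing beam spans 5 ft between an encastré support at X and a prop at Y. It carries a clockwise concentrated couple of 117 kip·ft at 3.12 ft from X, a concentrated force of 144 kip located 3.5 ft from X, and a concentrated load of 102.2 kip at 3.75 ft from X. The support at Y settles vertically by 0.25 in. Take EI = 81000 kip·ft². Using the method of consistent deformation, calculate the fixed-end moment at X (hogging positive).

M_X = 327 kip·ft

Choose R_Y as the redundant. The primary structure is the cantilever fixed at X.
Primary-structure tip deflection at Y by superposition:
  clockwise couple 117 at a = 3.12: M₀a(2L − a)/(2EI) = 1256/EI
  point load 144 at a = 3.5: Pa²(3L − a)/(6EI) = 3381/EI
  point load 102.2 at a = 3.75: Pa²(3L − a)/(6EI) = 2695/EI
  δ_0 = 7331/EI
Tip deflection under a unit load at Y: L³/(3EI) = 41.67/EI.
With EI = 81000 kip·ft²: δ_0 = 0.090512 ft and δ_{YY} = 0.000514 ft/kip.
Compatibility — the beam at Y must follow the support down by 0.02083 ft: δ_0 − R_Y·δ_{YY} = 0.02083, so R_Y = (0.090512 − 0.02083)/0.000514 = 135.5 kip.
Moment equilibrium about X: M_X = Σ(load moments about X) − R_Y·L = 1004 − 135.5×5 = 327 kip·ft.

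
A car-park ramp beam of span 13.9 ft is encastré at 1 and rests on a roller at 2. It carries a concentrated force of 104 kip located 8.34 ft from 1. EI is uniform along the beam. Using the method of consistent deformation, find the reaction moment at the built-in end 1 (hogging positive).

Take the reaction at 2 as the redundant and release it; the primary structure is a cantilever fixed at 1.
Free-end deflection of the primary structure under the applied loading (downward +):
  point load 104 at a = 8.34: Pa²(3L − a)/(6EI) = 40220/EI
Tip deflection under a unit load at 2: L³/(3EI) = 895.2/EI.
Compatibility at 2: δ_0 − R_2·δ_{22} = 0, so R_2 = 40220/895.2 = 44.93 kip.
Moment equilibrium about 1: M_1 = Σ(load moments about 1) − R_2·L = 867.4 − 44.93×13.9 = 242.9 kip·ft.

M_1 = 242.9 kip·ft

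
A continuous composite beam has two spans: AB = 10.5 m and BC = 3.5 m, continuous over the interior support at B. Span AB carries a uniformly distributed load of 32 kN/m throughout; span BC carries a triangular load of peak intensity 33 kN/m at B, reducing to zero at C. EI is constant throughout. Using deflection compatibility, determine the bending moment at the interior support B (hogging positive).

Release continuity at B by inserting a hinge; the redundant is the internal moment M_B. The primary structure is two simply-supported spans AB and BC.
Discontinuity in slope at B on the released structure — sum the simple-span end rotations:
  span AB: UDL 32: wL³/(24EI) = 1544/EI
  span BC: triangular load, peak 33: w₀L³/(45EI) = 31.44/EI
  relative rotation θ_0 = (1544 + 31.44)/EI = 1575/EI
A unit hogging moment at B produces rotation L₁/(3EI) + L₂/(3EI) = 4.667/EI.
Slope continuity at B: θ_0 = M_B·4.667/EI, so M_B = 1575/4.667 = 337.5 kN·m (hogging).

M_B = 337.5 kN·m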